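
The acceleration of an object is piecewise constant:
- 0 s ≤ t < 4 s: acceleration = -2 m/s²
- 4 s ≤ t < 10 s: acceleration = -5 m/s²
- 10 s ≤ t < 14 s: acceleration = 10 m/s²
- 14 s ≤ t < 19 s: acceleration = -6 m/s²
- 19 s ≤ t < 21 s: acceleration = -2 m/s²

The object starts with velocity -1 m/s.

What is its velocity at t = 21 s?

Δv equals the area under the a-t graph; then v = v₀ + Δv.
0–4 s: -2 × 4 = -8 m/s
4–10 s: -5 × 6 = -30 m/s
10–14 s: 10 × 4 = 40 m/s
14–19 s: -6 × 5 = -30 m/s
19–21 s: -2 × 2 = -4 m/s
Δv = -32 m/s, so v(21) = -1 + (-32) = -33 m/s.

-33 m/s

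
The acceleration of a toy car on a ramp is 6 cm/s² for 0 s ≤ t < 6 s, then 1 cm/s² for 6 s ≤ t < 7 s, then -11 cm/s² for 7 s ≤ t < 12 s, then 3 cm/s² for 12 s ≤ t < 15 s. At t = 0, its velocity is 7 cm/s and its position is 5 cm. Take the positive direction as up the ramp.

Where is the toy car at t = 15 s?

On each constant-a segment, Δv = aΔt and Δx = v₀Δt + ½aΔt²; chain segment to segment.
0–6 s: v starts 7 cm/s; Δx = 7·6 + ½·6·6² = 150 cm; v ends 43 cm/s.
6–7 s: v starts 43 cm/s; Δx = 43·1 + ½·1·1² = 43.5 cm; v ends 44 cm/s.
7–12 s: v starts 44 cm/s; Δx = 44·5 + ½·-11·5² = 82.5 cm; v ends -11 cm/s.
12–15 s: v starts -11 cm/s; Δx = -11·3 + ½·3·3² = -19.5 cm; v ends -2 cm/s.
x(15) = 5 + Σ Δx = 261.5 cm.

261.5 cm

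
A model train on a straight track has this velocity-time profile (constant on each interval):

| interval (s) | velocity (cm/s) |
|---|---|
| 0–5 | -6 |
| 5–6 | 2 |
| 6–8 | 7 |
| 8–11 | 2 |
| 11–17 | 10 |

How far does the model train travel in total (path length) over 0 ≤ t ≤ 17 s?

112 cm

Total distance travelled is ∫|v| dt — sum the magnitudes of each area piece.
0–5 s: |-6| × 5 = 30 cm
5–6 s: |2| × 1 = 2 cm
6–8 s: |7| × 2 = 14 cm
8–11 s: |2| × 3 = 6 cm
11–17 s: |10| × 6 = 60 cm
Total distance = 112 cm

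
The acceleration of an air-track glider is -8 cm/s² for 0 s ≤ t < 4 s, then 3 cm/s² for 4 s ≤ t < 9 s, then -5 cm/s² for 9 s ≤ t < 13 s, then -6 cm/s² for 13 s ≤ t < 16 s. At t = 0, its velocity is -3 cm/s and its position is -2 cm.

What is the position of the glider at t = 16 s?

-482.5 cm

On each constant-a segment, Δv = aΔt and Δx = v₀Δt + ½aΔt²; chain segment to segment.
0–4 s: v starts -3 cm/s; Δx = -3·4 + ½·-8·4² = -76 cm; v ends -35 cm/s.
4–9 s: v starts -35 cm/s; Δx = -35·5 + ½·3·5² = -137.5 cm; v ends -20 cm/s.
9–13 s: v starts -20 cm/s; Δx = -20·4 + ½·-5·4² = -120 cm; v ends -40 cm/s.
13–16 s: v starts -40 cm/s; Δx = -40·3 + ½·-6·3² = -147 cm; v ends -58 cm/s.
x(16) = -2 + Σ Δx = -482.5 cm.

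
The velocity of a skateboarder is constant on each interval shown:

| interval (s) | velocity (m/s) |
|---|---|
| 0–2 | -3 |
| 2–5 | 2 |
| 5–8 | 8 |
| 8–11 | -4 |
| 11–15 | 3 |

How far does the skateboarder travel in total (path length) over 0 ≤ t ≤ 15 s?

60 m

Distance (not displacement) is the total path length: add the absolute areas under v-t.
0–2 s: |-3| × 2 = 6 m
2–5 s: |2| × 3 = 6 m
5–8 s: |8| × 3 = 24 m
8–11 s: |-4| × 3 = 12 m
11–15 s: |3| × 4 = 12 m
Total distance = 60 m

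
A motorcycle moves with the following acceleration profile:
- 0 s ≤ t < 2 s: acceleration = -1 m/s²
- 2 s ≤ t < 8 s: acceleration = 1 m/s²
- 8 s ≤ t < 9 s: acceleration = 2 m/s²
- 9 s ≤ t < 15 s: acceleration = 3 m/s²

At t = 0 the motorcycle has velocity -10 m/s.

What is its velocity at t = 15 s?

Δv equals the area under the a-t graph; then v = v₀ + Δv.
0–2 s: -1 × 2 = -2 m/s
2–8 s: 1 × 6 = 6 m/s
8–9 s: 2 × 1 = 2 m/s
9–15 s: 3 × 6 = 18 m/s
Δv = 24 m/s, so v(15) = -10 + (24) = 14 m/s.

14 m/s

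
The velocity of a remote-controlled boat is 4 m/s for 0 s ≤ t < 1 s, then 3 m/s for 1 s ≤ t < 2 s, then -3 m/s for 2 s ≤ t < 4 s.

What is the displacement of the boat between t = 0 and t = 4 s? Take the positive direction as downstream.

Net displacement equals the area under the velocity-time graph (areas below the axis count negative).
0–1 s: 4 × 1 = 4 m
1–2 s: 3 × 1 = 3 m
2–4 s: -3 × 2 = -6 m
Net displacement = 1 m

1 m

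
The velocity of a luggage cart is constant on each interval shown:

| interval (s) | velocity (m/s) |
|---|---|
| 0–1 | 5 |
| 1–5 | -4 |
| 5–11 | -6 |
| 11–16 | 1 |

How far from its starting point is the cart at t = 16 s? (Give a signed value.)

-42 m

Displacement is the signed area under the v-t curve.
0–1 s: 5 × 1 = 5 m
1–5 s: -4 × 4 = -16 m
5–11 s: -6 × 6 = -36 m
11–16 s: 1 × 5 = 5 m
Net displacement = -42 m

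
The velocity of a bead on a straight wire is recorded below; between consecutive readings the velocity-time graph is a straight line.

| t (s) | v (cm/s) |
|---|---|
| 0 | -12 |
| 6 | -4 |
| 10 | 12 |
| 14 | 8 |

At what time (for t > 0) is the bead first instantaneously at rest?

t = 7 s

v changes sign on 6–10 s (from -4 to 12); the graph is linear there, so v = 0 at t = 6 + (4)·(10 − 6)/(12 − -4) = 7 s.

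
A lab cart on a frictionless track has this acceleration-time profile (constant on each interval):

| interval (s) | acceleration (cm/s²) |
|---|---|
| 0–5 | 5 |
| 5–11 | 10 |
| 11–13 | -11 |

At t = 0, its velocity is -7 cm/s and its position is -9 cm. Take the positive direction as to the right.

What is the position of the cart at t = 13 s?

On each constant-a segment, Δv = aΔt and Δx = v₀Δt + ½aΔt²; chain segment to segment.
0–5 s: v starts -7 cm/s; Δx = -7·5 + ½·5·5² = 27.5 cm; v ends 18 cm/s.
5–11 s: v starts 18 cm/s; Δx = 18·6 + ½·10·6² = 288 cm; v ends 78 cm/s.
11–13 s: v starts 78 cm/s; Δx = 78·2 + ½·-11·2² = 134 cm; v ends 56 cm/s.
x(13) = -9 + Σ Δx = 440.5 cm.

440.5 cm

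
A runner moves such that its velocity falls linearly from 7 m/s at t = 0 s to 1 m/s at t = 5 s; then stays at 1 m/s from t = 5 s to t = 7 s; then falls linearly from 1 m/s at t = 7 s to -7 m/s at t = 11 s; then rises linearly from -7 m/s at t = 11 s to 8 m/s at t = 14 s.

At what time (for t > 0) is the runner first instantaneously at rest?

v changes sign on 7–11 s (from 1 to -7); the graph is linear there, so v = 0 at t = 7 + (-1)·(11 − 7)/(-7 − 1) = 7.5 s.

t = 7.5 s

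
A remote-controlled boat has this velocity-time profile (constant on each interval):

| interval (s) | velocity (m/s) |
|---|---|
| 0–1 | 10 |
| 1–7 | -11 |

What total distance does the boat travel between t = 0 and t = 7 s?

Total distance travelled is ∫|v| dt — sum the magnitudes of each area piece.
0–1 s: |10| × 1 = 10 m
1–7 s: |-11| × 6 = 66 m
Total distance = 76 m

76 m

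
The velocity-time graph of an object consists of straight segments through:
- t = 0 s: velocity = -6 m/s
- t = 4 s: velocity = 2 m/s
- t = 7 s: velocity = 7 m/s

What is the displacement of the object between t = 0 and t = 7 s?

5.5 m

Displacement is the signed area under the v-t curve.
0–4 s: ½(-6 + 2)(4) = -8 m
4–7 s: ½(2 + 7)(3) = 13.5 m
Net displacement = 5.5 m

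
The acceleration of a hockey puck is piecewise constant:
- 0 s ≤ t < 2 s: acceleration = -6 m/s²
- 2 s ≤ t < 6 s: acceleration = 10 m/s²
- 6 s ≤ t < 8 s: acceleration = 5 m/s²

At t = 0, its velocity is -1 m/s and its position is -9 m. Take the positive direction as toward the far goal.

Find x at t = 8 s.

On each constant-a segment, Δv = aΔt and Δx = v₀Δt + ½aΔt²; chain segment to segment.
0–2 s: v starts -1 m/s; Δx = -1·2 + ½·-6·2² = -14 m; v ends -13 m/s.
2–6 s: v starts -13 m/s; Δx = -13·4 + ½·10·4² = 28 m; v ends 27 m/s.
6–8 s: v starts 27 m/s; Δx = 27·2 + ½·5·2² = 64 m; v ends 37 m/s.
x(8) = -9 + Σ Δx = 69 m.

69 m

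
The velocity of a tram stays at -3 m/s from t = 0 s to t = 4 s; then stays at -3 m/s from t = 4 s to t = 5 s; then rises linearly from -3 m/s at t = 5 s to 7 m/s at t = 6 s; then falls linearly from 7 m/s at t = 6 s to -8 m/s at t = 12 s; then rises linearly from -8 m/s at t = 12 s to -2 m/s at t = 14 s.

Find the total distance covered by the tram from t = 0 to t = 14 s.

50.5 m

Distance (not displacement) is the total path length: add the absolute areas under v-t.
0–4 s: |-3| × 4 = 12 m
4–5 s: |-3| × 1 = 3 m
5–6 s: v = 0 at t = 5.3 s; triangle areas 0.45 + 2.45 = 2.9 m
6–12 s: v = 0 at t = 8.8 s; triangle areas 9.8 + 12.8 = 22.6 m
12–14 s: |½(-8 + -2)(2)| = 10 m
Total distance = 50.5 m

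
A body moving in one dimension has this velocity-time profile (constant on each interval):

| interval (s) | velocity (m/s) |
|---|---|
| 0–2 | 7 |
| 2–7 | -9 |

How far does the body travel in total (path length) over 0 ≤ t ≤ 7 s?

Distance (not displacement) is the total path length: add the absolute areas under v-t.
0–2 s: |7| × 2 = 14 m
2–7 s: |-9| × 5 = 45 m
Total distance = 59 m

59 m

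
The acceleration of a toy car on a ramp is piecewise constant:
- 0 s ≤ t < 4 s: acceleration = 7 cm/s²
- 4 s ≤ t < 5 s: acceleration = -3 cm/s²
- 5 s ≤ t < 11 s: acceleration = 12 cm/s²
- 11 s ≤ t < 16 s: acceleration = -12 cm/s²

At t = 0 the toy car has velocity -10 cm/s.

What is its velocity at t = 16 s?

Δv equals the area under the a-t graph; then v = v₀ + Δv.
0–4 s: 7 × 4 = 28 cm/s
4–5 s: -3 × 1 = -3 cm/s
5–11 s: 12 × 6 = 72 cm/s
11–16 s: -12 × 5 = -60 cm/s
Δv = 37 cm/s, so v(16) = -10 + (37) = 27 cm/s.

27 cm/s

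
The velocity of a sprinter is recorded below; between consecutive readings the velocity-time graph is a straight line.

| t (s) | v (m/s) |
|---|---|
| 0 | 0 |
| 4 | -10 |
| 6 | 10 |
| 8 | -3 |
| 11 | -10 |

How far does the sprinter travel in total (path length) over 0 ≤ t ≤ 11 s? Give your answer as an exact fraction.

Distance (not displacement) is the total path length: add the absolute areas under v-t.
0–4 s: |½(0 + -10)(4)| = 20 m
4–6 s: v = 0 at t = 5 s; triangle areas 5 + 5 = 10 m
6–8 s: v = 0 at t = 98/13 s; triangle areas 100/13 + 9/13 = 109/13 m
8–11 s: |½(-3 + -10)(3)| = 19.5 m
Total distance = 1505/26 m

1505/26 m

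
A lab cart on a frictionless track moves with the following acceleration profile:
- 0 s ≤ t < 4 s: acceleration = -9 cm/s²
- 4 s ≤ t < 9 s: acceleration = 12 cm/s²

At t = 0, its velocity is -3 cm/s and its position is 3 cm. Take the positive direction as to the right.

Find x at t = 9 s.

-126 cm

On each constant-a segment, Δv = aΔt and Δx = v₀Δt + ½aΔt²; chain segment to segment.
0–4 s: v starts -3 cm/s; Δx = -3·4 + ½·-9·4² = -84 cm; v ends -39 cm/s.
4–9 s: v starts -39 cm/s; Δx = -39·5 + ½·12·5² = -45 cm; v ends 21 cm/s.
x(9) = 3 + Σ Δx = -126 cm.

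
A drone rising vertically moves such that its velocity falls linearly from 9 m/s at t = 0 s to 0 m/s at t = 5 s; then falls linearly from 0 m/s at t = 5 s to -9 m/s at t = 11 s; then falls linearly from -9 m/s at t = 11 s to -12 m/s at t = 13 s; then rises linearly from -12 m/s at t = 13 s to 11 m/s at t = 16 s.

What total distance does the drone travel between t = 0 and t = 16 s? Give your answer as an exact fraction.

2019/23 m

Distance (not displacement) is the total path length: add the absolute areas under v-t.
0–5 s: |½(9 + 0)(5)| = 22.5 m
5–11 s: |½(0 + -9)(6)| = 27 m
11–13 s: |½(-9 + -12)(2)| = 21 m
13–16 s: v = 0 at t = 335/23 s; triangle areas 216/23 + 363/46 = 795/46 m
Total distance = 2019/23 m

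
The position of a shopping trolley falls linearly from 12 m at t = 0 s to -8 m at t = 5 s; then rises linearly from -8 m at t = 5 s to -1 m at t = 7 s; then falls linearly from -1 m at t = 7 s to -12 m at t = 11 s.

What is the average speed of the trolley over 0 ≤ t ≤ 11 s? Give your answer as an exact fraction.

38/11 m/s

Average speed = (total path length)/(elapsed time); on a piecewise-linear x-t graph the path length is Σ|Δx|.
0–5 s: |Δx| = |-8 − 12| = 20 m
5–7 s: |Δx| = |-1 − -8| = 7 m
7–11 s: |Δx| = |-12 − -1| = 11 m
Total path = 38 m; average speed = 38/11 = 38/11 m/s.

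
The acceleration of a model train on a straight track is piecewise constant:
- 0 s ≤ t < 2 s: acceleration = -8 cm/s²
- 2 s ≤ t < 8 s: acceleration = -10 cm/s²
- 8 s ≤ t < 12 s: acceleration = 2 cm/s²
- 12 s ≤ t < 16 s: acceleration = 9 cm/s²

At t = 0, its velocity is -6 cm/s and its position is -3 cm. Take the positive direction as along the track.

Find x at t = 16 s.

-879 cm

On each constant-a segment, Δv = aΔt and Δx = v₀Δt + ½aΔt²; chain segment to segment.
0–2 s: v starts -6 cm/s; Δx = -6·2 + ½·-8·2² = -28 cm; v ends -22 cm/s.
2–8 s: v starts -22 cm/s; Δx = -22·6 + ½·-10·6² = -312 cm; v ends -82 cm/s.
8–12 s: v starts -82 cm/s; Δx = -82·4 + ½·2·4² = -312 cm; v ends -74 cm/s.
12–16 s: v starts -74 cm/s; Δx = -74·4 + ½·9·4² = -224 cm; v ends -38 cm/s.
x(16) = -3 + Σ Δx = -879 cm.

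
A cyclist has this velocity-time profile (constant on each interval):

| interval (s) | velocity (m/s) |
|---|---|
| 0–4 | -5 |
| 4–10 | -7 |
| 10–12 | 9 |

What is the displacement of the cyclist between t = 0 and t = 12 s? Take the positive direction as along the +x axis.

-44 m

Net displacement equals the area under the velocity-time graph (areas below the axis count negative).
0–4 s: -5 × 4 = -20 m
4–10 s: -7 × 6 = -42 m
10–12 s: 9 × 2 = 18 m
Net displacement = -44 m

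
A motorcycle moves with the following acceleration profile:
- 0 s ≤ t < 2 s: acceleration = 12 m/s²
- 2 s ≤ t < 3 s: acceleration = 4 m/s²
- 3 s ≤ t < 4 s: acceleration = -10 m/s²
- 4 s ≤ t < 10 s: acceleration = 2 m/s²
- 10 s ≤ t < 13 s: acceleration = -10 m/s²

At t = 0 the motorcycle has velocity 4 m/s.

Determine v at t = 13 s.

Δv equals the area under the a-t graph; then v = v₀ + Δv.
0–2 s: 12 × 2 = 24 m/s
2–3 s: 4 × 1 = 4 m/s
3–4 s: -10 × 1 = -10 m/s
4–10 s: 2 × 6 = 12 m/s
10–13 s: -10 × 3 = -30 m/s
Δv = 0 m/s, so v(13) = 4 + (0) = 4 m/s.

4 m/s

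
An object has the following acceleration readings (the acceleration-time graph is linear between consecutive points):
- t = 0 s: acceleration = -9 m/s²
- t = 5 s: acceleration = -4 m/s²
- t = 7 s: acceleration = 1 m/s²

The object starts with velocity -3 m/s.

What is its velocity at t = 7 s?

Δv equals the area under the a-t graph; then v = v₀ + Δv.
0–5 s: ½(-9 + -4)(5) = -32.5 m/s
5–7 s: ½(-4 + 1)(2) = -3 m/s
Δv = -35.5 m/s, so v(7) = -3 + (-35.5) = -38.5 m/s.

-38.5 m/s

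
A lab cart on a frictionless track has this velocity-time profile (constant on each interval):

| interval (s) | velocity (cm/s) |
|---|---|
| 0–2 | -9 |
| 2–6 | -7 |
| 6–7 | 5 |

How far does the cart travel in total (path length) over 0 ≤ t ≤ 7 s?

51 cm

Distance (not displacement) is the total path length: add the absolute areas under v-t.
0–2 s: |-9| × 2 = 18 cm
2–6 s: |-7| × 4 = 28 cm
6–7 s: |5| × 1 = 5 cm
Total distance = 51 cm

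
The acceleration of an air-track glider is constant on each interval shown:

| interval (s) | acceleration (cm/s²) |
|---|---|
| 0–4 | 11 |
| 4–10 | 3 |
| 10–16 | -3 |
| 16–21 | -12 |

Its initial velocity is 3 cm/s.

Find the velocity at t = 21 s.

Δv equals the area under the a-t graph; then v = v₀ + Δv.
0–4 s: 11 × 4 = 44 cm/s
4–10 s: 3 × 6 = 18 cm/s
10–16 s: -3 × 6 = -18 cm/s
16–21 s: -12 × 5 = -60 cm/s
Δv = -16 cm/s, so v(21) = 3 + (-16) = -13 cm/s.

-13 cm/s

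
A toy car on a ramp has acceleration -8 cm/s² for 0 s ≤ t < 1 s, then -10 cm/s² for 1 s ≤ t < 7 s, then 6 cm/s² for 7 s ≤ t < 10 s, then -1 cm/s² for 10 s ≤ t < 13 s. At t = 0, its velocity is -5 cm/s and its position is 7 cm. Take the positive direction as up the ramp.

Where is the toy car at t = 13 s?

-621.5 cm

On each constant-a segment, Δv = aΔt and Δx = v₀Δt + ½aΔt²; chain segment to segment.
0–1 s: v starts -5 cm/s; Δx = -5·1 + ½·-8·1² = -9 cm; v ends -13 cm/s.
1–7 s: v starts -13 cm/s; Δx = -13·6 + ½·-10·6² = -258 cm; v ends -73 cm/s.
7–10 s: v starts -73 cm/s; Δx = -73·3 + ½·6·3² = -192 cm; v ends -55 cm/s.
10–13 s: v starts -55 cm/s; Δx = -55·3 + ½·-1·3² = -169.5 cm; v ends -58 cm/s.
x(13) = 7 + Σ Δx = -621.5 cm.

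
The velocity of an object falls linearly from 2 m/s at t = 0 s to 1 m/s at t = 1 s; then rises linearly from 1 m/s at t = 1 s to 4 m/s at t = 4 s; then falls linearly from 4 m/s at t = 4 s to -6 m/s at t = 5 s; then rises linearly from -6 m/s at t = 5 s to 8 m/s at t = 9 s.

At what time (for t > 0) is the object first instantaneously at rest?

v changes sign on 4–5 s (from 4 to -6); the graph is linear there, so v = 0 at t = 4 + (-4)·(5 − 4)/(-6 − 4) = 4.4 s.

t = 4.4 s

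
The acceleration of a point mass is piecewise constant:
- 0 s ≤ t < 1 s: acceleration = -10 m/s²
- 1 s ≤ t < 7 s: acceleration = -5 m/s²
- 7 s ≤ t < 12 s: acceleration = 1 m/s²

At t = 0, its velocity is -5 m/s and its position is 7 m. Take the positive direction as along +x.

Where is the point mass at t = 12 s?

-395.5 m

On each constant-a segment, Δv = aΔt and Δx = v₀Δt + ½aΔt²; chain segment to segment.
0–1 s: v starts -5 m/s; Δx = -5·1 + ½·-10·1² = -10 m; v ends -15 m/s.
1–7 s: v starts -15 m/s; Δx = -15·6 + ½·-5·6² = -180 m; v ends -45 m/s.
7–12 s: v starts -45 m/s; Δx = -45·5 + ½·1·5² = -212.5 m; v ends -40 m/s.
x(12) = 7 + Σ Δx = -395.5 m.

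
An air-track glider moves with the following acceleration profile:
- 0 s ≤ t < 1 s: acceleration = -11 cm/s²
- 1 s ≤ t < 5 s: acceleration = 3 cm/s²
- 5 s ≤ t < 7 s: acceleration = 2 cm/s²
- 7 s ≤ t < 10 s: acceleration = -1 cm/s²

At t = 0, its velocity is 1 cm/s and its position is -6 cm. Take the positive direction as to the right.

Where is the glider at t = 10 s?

On each constant-a segment, Δv = aΔt and Δx = v₀Δt + ½aΔt²; chain segment to segment.
0–1 s: v starts 1 cm/s; Δx = 1·1 + ½·-11·1² = -4.5 cm; v ends -10 cm/s.
1–5 s: v starts -10 cm/s; Δx = -10·4 + ½·3·4² = -16 cm; v ends 2 cm/s.
5–7 s: v starts 2 cm/s; Δx = 2·2 + ½·2·2² = 8 cm; v ends 6 cm/s.
7–10 s: v starts 6 cm/s; Δx = 6·3 + ½·-1·3² = 13.5 cm; v ends 3 cm/s.
x(10) = -6 + Σ Δx = -5 cm.

-5 cm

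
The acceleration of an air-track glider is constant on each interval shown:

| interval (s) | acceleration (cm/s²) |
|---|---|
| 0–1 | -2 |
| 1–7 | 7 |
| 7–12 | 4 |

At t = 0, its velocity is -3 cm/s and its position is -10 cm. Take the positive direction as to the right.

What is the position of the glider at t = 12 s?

On each constant-a segment, Δv = aΔt and Δx = v₀Δt + ½aΔt²; chain segment to segment.
0–1 s: v starts -3 cm/s; Δx = -3·1 + ½·-2·1² = -4 cm; v ends -5 cm/s.
1–7 s: v starts -5 cm/s; Δx = -5·6 + ½·7·6² = 96 cm; v ends 37 cm/s.
7–12 s: v starts 37 cm/s; Δx = 37·5 + ½·4·5² = 235 cm; v ends 57 cm/s.
x(12) = -10 + Σ Δx = 317 cm.

317 cm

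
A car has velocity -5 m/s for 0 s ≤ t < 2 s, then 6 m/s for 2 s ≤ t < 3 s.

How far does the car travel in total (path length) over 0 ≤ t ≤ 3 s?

16 m

Total distance travelled is ∫|v| dt — sum the magnitudes of each area piece.
0–2 s: |-5| × 2 = 10 m
2–3 s: |6| × 1 = 6 m
Total distance = 16 m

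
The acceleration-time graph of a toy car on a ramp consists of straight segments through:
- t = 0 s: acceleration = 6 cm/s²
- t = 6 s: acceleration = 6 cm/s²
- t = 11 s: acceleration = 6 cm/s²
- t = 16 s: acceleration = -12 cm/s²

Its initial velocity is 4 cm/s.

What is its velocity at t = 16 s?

Δv equals the area under the a-t graph; then v = v₀ + Δv.
0–6 s: 6 × 6 = 36 cm/s
6–11 s: 6 × 5 = 30 cm/s
11–16 s: ½(6 + -12)(5) = -15 cm/s
Δv = 51 cm/s, so v(16) = 4 + (51) = 55 cm/s.

55 cm/s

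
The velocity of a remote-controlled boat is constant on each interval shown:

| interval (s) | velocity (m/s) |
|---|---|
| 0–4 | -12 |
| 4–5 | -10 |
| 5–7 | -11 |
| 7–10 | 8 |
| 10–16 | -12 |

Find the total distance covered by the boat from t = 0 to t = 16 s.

176 m

Distance (not displacement) is the total path length: add the absolute areas under v-t.
0–4 s: |-12| × 4 = 48 m
4–5 s: |-10| × 1 = 10 m
5–7 s: |-11| × 2 = 22 m
7–10 s: |8| × 3 = 24 m
10–16 s: |-12| × 6 = 72 m
Total distance = 176 m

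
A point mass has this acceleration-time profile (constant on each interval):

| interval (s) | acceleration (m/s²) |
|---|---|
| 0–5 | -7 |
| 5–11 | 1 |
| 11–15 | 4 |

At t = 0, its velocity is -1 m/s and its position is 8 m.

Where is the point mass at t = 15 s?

On each constant-a segment, Δv = aΔt and Δx = v₀Δt + ½aΔt²; chain segment to segment.
0–5 s: v starts -1 m/s; Δx = -1·5 + ½·-7·5² = -92.5 m; v ends -36 m/s.
5–11 s: v starts -36 m/s; Δx = -36·6 + ½·1·6² = -198 m; v ends -30 m/s.
11–15 s: v starts -30 m/s; Δx = -30·4 + ½·4·4² = -88 m; v ends -14 m/s.
x(15) = 8 + Σ Δx = -370.5 m.

-370.5 m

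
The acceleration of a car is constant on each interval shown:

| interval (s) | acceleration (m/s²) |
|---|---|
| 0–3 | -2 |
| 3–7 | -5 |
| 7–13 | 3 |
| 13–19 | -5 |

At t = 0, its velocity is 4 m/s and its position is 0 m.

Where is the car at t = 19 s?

On each constant-a segment, Δv = aΔt and Δx = v₀Δt + ½aΔt²; chain segment to segment.
0–3 s: v starts 4 m/s; Δx = 4·3 + ½·-2·3² = 3 m; v ends -2 m/s.
3–7 s: v starts -2 m/s; Δx = -2·4 + ½·-5·4² = -48 m; v ends -22 m/s.
7–13 s: v starts -22 m/s; Δx = -22·6 + ½·3·6² = -78 m; v ends -4 m/s.
13–19 s: v starts -4 m/s; Δx = -4·6 + ½·-5·6² = -114 m; v ends -34 m/s.
x(19) = 0 + Σ Δx = -237 m.

-237 m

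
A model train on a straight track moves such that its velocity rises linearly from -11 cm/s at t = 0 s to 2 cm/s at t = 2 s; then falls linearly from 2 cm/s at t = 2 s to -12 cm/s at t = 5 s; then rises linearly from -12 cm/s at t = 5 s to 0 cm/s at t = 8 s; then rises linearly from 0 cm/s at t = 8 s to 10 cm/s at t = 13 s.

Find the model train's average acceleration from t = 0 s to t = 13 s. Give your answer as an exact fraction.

Average acceleration = Δv/Δt = (10 − -11)/(13 − 0) = 21/13 cm/s².

21/13 cm/s²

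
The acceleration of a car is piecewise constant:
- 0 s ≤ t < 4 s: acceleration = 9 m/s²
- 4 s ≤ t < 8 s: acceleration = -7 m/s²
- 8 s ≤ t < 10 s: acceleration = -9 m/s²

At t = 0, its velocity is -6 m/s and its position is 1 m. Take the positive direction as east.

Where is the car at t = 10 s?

99 m

On each constant-a segment, Δv = aΔt and Δx = v₀Δt + ½aΔt²; chain segment to segment.
0–4 s: v starts -6 m/s; Δx = -6·4 + ½·9·4² = 48 m; v ends 30 m/s.
4–8 s: v starts 30 m/s; Δx = 30·4 + ½·-7·4² = 64 m; v ends 2 m/s.
8–10 s: v starts 2 m/s; Δx = 2·2 + ½·-9·2² = -14 m; v ends -16 m/s.
x(10) = 1 + Σ Δx = 99 m.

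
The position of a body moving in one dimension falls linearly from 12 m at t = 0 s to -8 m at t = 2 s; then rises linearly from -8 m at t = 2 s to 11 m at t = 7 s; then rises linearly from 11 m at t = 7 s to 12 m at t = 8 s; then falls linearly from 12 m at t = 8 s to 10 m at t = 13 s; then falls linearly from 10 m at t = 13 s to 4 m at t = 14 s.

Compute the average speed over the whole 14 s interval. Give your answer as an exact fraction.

Average speed = (total path length)/(elapsed time); on a piecewise-linear x-t graph the path length is Σ|Δx|.
0–2 s: |Δx| = |-8 − 12| = 20 m
2–7 s: |Δx| = |11 − -8| = 19 m
7–8 s: |Δx| = |12 − 11| = 1 m
8–13 s: |Δx| = |10 − 12| = 2 m
13–14 s: |Δx| = |4 − 10| = 6 m
Total path = 48 m; average speed = 48/14 = 24/7 m/s.

24/7 m/s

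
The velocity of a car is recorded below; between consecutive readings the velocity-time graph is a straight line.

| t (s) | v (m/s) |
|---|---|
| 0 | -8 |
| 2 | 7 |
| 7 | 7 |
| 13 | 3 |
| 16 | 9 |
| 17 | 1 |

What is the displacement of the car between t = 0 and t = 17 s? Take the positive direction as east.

Displacement is the signed area under the v-t curve.
0–2 s: ½(-8 + 7)(2) = -1 m
2–7 s: 7 × 5 = 35 m
7–13 s: ½(7 + 3)(6) = 30 m
13–16 s: ½(3 + 9)(3) = 18 m
16–17 s: ½(9 + 1)(1) = 5 m
Net displacement = 87 m

87 m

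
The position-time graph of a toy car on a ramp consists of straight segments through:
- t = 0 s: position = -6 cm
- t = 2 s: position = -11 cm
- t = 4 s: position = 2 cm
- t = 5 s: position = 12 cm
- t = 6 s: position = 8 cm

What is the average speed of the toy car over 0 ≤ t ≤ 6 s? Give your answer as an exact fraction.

16/3 cm/s

Average speed = (total path length)/(elapsed time); on a piecewise-linear x-t graph the path length is Σ|Δx|.
0–2 s: |Δx| = |-11 − -6| = 5 cm
2–4 s: |Δx| = |2 − -11| = 13 cm
4–5 s: |Δx| = |12 − 2| = 10 cm
5–6 s: |Δx| = |8 − 12| = 4 cm
Total path = 32 cm; average speed = 32/6 = 16/3 cm/s.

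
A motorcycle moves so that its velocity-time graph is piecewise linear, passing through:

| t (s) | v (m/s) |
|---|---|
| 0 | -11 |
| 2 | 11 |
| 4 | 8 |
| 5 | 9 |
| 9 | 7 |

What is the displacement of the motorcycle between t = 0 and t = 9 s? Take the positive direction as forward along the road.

Displacement is the signed area under the v-t curve.
0–2 s: ½(-11 + 11)(2) = 0 m
2–4 s: ½(11 + 8)(2) = 19 m
4–5 s: ½(8 + 9)(1) = 8.5 m
5–9 s: ½(9 + 7)(4) = 32 m
Net displacement = 59.5 m

59.5 m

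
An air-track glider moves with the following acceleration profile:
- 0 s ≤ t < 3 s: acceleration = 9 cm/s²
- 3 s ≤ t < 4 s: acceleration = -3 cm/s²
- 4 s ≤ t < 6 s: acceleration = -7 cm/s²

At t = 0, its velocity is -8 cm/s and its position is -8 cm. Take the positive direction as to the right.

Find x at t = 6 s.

44 cm

On each constant-a segment, Δv = aΔt and Δx = v₀Δt + ½aΔt²; chain segment to segment.
0–3 s: v starts -8 cm/s; Δx = -8·3 + ½·9·3² = 16.5 cm; v ends 19 cm/s.
3–4 s: v starts 19 cm/s; Δx = 19·1 + ½·-3·1² = 17.5 cm; v ends 16 cm/s.
4–6 s: v starts 16 cm/s; Δx = 16·2 + ½·-7·2² = 18 cm; v ends 2 cm/s.
x(6) = -8 + Σ Δx = 44 cm.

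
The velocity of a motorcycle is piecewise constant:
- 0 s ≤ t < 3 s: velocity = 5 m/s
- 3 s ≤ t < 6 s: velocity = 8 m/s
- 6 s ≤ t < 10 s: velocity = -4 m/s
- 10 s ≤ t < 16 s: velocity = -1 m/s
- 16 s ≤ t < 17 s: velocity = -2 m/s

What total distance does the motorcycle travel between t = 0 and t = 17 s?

Distance (not displacement) is the total path length: add the absolute areas under v-t.
0–3 s: |5| × 3 = 15 m
3–6 s: |8| × 3 = 24 m
6–10 s: |-4| × 4 = 16 m
10–16 s: |-1| × 6 = 6 m
16–17 s: |-2| × 1 = 2 m
Total distance = 63 m

63 m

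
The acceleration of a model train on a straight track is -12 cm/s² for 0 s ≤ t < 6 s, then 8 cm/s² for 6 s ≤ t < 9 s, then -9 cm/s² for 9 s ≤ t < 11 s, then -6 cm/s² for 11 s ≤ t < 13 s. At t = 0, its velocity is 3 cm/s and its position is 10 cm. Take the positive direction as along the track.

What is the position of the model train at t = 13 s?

-605 cm

On each constant-a segment, Δv = aΔt and Δx = v₀Δt + ½aΔt²; chain segment to segment.
0–6 s: v starts 3 cm/s; Δx = 3·6 + ½·-12·6² = -198 cm; v ends -69 cm/s.
6–9 s: v starts -69 cm/s; Δx = -69·3 + ½·8·3² = -171 cm; v ends -45 cm/s.
9–11 s: v starts -45 cm/s; Δx = -45·2 + ½·-9·2² = -108 cm; v ends -63 cm/s.
11–13 s: v starts -63 cm/s; Δx = -63·2 + ½·-6·2² = -138 cm; v ends -75 cm/s.
x(13) = 10 + Σ Δx = -605 cm.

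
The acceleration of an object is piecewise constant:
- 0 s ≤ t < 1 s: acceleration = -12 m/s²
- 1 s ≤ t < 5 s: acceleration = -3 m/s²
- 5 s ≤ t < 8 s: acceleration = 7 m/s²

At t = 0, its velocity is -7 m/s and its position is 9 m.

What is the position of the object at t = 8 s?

On each constant-a segment, Δv = aΔt and Δx = v₀Δt + ½aΔt²; chain segment to segment.
0–1 s: v starts -7 m/s; Δx = -7·1 + ½·-12·1² = -13 m; v ends -19 m/s.
1–5 s: v starts -19 m/s; Δx = -19·4 + ½·-3·4² = -100 m; v ends -31 m/s.
5–8 s: v starts -31 m/s; Δx = -31·3 + ½·7·3² = -61.5 m; v ends -10 m/s.
x(8) = 9 + Σ Δx = -165.5 m.

-165.5 m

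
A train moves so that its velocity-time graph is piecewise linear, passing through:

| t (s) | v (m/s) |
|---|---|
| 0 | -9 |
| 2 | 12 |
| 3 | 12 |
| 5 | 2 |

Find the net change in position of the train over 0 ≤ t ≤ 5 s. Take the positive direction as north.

29 m

Net displacement equals the area under the velocity-time graph (areas below the axis count negative).
0–2 s: ½(-9 + 12)(2) = 3 m
2–3 s: 12 × 1 = 12 m
3–5 s: ½(12 + 2)(2) = 14 m
Net displacement = 29 m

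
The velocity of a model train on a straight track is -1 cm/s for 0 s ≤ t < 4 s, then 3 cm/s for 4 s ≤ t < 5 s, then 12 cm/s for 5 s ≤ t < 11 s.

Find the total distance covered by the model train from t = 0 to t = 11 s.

Total distance travelled is ∫|v| dt — sum the magnitudes of each area piece.
0–4 s: |-1| × 4 = 4 cm
4–5 s: |3| × 1 = 3 cm
5–11 s: |12| × 6 = 72 cm
Total distance = 79 cm

79 cm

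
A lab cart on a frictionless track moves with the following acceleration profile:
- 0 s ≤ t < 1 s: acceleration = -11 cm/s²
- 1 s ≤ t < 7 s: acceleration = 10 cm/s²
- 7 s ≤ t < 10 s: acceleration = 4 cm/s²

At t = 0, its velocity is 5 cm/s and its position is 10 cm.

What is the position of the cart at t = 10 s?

333.5 cm

On each constant-a segment, Δv = aΔt and Δx = v₀Δt + ½aΔt²; chain segment to segment.
0–1 s: v starts 5 cm/s; Δx = 5·1 + ½·-11·1² = -0.5 cm; v ends -6 cm/s.
1–7 s: v starts -6 cm/s; Δx = -6·6 + ½·10·6² = 144 cm; v ends 54 cm/s.
7–10 s: v starts 54 cm/s; Δx = 54·3 + ½·4·3² = 180 cm; v ends 66 cm/s.
x(10) = 10 + Σ Δx = 333.5 cm.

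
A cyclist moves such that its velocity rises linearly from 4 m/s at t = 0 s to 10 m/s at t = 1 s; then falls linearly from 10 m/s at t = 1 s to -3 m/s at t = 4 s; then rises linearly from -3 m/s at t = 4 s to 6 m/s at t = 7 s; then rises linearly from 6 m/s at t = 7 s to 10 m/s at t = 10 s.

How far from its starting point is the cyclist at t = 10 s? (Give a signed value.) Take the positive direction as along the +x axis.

46 m

Net displacement equals the area under the velocity-time graph (areas below the axis count negative).
0–1 s: ½(4 + 10)(1) = 7 m
1–4 s: ½(10 + -3)(3) = 10.5 m
4–7 s: ½(-3 + 6)(3) = 4.5 m
7–10 s: ½(6 + 10)(3) = 24 m
Net displacement = 46 m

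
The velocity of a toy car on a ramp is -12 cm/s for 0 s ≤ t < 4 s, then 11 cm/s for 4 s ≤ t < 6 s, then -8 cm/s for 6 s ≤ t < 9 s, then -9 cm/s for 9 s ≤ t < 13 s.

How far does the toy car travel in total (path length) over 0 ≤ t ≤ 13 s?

130 cm

Total distance travelled is ∫|v| dt — sum the magnitudes of each area piece.
0–4 s: |-12| × 4 = 48 cm
4–6 s: |11| × 2 = 22 cm
6–9 s: |-8| × 3 = 24 cm
9–13 s: |-9| × 4 = 36 cm
Total distance = 130 cm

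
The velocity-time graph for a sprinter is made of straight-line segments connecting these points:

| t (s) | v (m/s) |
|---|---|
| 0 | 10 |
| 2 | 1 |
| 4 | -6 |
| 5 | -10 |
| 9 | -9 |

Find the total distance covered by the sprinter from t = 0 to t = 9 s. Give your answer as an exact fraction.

Distance (not displacement) is the total path length: add the absolute areas under v-t.
0–2 s: |½(10 + 1)(2)| = 11 m
2–4 s: v = 0 at t = 16/7 s; triangle areas 1/7 + 36/7 = 37/7 m
4–5 s: |½(-6 + -10)(1)| = 8 m
5–9 s: |½(-10 + -9)(4)| = 38 m
Total distance = 436/7 m

436/7 m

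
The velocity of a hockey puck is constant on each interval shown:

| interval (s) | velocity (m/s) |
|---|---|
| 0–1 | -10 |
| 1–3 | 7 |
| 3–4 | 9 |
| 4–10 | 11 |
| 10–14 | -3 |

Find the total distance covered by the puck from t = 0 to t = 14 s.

111 m

Total distance travelled is ∫|v| dt — sum the magnitudes of each area piece.
0–1 s: |-10| × 1 = 10 m
1–3 s: |7| × 2 = 14 m
3–4 s: |9| × 1 = 9 m
4–10 s: |11| × 6 = 66 m
10–14 s: |-3| × 4 = 12 m
Total distance = 111 m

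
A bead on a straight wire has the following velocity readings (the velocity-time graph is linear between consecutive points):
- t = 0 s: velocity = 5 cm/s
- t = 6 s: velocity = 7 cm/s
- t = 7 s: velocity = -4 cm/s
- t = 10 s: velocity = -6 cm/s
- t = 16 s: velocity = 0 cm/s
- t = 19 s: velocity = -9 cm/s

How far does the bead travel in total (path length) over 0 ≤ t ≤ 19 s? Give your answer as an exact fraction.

940/11 cm

Distance (not displacement) is the total path length: add the absolute areas under v-t.
0–6 s: |½(5 + 7)(6)| = 36 cm
6–7 s: v = 0 at t = 73/11 s; triangle areas 49/22 + 8/11 = 65/22 cm
7–10 s: |½(-4 + -6)(3)| = 15 cm
10–16 s: |½(-6 + 0)(6)| = 18 cm
16–19 s: |½(0 + -9)(3)| = 13.5 cm
Total distance = 940/11 cm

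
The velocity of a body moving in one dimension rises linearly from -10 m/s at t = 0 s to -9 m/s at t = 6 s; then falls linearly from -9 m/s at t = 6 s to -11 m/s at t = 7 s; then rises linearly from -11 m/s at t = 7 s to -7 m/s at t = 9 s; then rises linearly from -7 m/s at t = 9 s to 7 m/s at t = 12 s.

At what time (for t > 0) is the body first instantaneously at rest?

t = 10.5 s

v changes sign on 9–12 s (from -7 to 7); the graph is linear there, so v = 0 at t = 9 + (7)·(12 − 9)/(7 − -7) = 10.5 s.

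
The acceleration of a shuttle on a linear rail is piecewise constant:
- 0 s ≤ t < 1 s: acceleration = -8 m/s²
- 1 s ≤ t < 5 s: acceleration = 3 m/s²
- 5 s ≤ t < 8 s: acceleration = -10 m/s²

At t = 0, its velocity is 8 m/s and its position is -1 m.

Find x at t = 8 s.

18 m

On each constant-a segment, Δv = aΔt and Δx = v₀Δt + ½aΔt²; chain segment to segment.
0–1 s: v starts 8 m/s; Δx = 8·1 + ½·-8·1² = 4 m; v ends 0 m/s.
1–5 s: v starts 0 m/s; Δx = 0·4 + ½·3·4² = 24 m; v ends 12 m/s.
5–8 s: v starts 12 m/s; Δx = 12·3 + ½·-10·3² = -9 m; v ends -18 m/s.
x(8) = -1 + Σ Δx = 18 m.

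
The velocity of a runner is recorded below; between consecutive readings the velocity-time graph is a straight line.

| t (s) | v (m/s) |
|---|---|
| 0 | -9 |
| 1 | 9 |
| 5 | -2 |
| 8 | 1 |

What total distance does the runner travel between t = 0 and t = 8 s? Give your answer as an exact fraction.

Distance (not displacement) is the total path length: add the absolute areas under v-t.
0–1 s: v = 0 at t = 0.5 s; triangle areas 2.25 + 2.25 = 4.5 m
1–5 s: v = 0 at t = 47/11 s; triangle areas 162/11 + 8/11 = 170/11 m
5–8 s: v = 0 at t = 7 s; triangle areas 2 + 0.5 = 2.5 m
Total distance = 247/11 m

247/11 m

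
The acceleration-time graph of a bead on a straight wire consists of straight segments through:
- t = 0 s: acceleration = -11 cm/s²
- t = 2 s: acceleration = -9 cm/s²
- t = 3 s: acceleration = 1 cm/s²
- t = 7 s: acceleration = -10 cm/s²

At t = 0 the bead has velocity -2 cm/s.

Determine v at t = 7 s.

-44 cm/s

Δv equals the area under the a-t graph; then v = v₀ + Δv.
0–2 s: ½(-11 + -9)(2) = -20 cm/s
2–3 s: ½(-9 + 1)(1) = -4 cm/s
3–7 s: ½(1 + -10)(4) = -18 cm/s
Δv = -42 cm/s, so v(7) = -2 + (-42) = -44 cm/s.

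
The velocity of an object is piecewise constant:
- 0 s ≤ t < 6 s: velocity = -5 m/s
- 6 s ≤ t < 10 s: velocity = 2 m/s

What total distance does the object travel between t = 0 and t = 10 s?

38 m

Distance (not displacement) is the total path length: add the absolute areas under v-t.
0–6 s: |-5| × 6 = 30 m
6–10 s: |2| × 4 = 8 m
Total distance = 38 m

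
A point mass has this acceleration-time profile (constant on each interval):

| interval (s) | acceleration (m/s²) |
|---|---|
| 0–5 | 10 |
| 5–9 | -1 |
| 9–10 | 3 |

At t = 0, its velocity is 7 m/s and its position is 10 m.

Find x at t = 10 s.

444.5 m

On each constant-a segment, Δv = aΔt and Δx = v₀Δt + ½aΔt²; chain segment to segment.
0–5 s: v starts 7 m/s; Δx = 7·5 + ½·10·5² = 160 m; v ends 57 m/s.
5–9 s: v starts 57 m/s; Δx = 57·4 + ½·-1·4² = 220 m; v ends 53 m/s.
9–10 s: v starts 53 m/s; Δx = 53·1 + ½·3·1² = 54.5 m; v ends 56 m/s.
x(10) = 10 + Σ Δx = 444.5 m.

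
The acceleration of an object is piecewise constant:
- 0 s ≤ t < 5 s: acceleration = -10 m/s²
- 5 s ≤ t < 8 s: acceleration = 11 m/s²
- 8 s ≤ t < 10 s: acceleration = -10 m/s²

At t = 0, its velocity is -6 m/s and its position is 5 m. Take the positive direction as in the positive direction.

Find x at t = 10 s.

On each constant-a segment, Δv = aΔt and Δx = v₀Δt + ½aΔt²; chain segment to segment.
0–5 s: v starts -6 m/s; Δx = -6·5 + ½·-10·5² = -155 m; v ends -56 m/s.
5–8 s: v starts -56 m/s; Δx = -56·3 + ½·11·3² = -118.5 m; v ends -23 m/s.
8–10 s: v starts -23 m/s; Δx = -23·2 + ½·-10·2² = -66 m; v ends -43 m/s.
x(10) = 5 + Σ Δx = -334.5 m.

-334.5 m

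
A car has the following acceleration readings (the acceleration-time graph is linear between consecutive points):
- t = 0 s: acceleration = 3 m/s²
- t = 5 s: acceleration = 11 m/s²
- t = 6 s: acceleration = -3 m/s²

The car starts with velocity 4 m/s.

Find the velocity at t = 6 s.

Δv equals the area under the a-t graph; then v = v₀ + Δv.
0–5 s: ½(3 + 11)(5) = 35 m/s
5–6 s: ½(11 + -3)(1) = 4 m/s
Δv = 39 m/s, so v(6) = 4 + (39) = 43 m/s.

43 m/s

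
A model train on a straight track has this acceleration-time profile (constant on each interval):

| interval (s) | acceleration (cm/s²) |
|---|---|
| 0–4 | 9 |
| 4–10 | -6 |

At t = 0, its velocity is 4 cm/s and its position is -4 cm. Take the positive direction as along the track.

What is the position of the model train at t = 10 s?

216 cm

On each constant-a segment, Δv = aΔt and Δx = v₀Δt + ½aΔt²; chain segment to segment.
0–4 s: v starts 4 cm/s; Δx = 4·4 + ½·9·4² = 88 cm; v ends 40 cm/s.
4–10 s: v starts 40 cm/s; Δx = 40·6 + ½·-6·6² = 132 cm; v ends 4 cm/s.
x(10) = -4 + Σ Δx = 216 cm.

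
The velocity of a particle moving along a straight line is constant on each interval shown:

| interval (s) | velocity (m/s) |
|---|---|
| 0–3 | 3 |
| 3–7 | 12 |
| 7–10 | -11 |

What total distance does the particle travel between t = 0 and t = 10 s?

90 m

Distance (not displacement) is the total path length: add the absolute areas under v-t.
0–3 s: |3| × 3 = 9 m
3–7 s: |12| × 4 = 48 m
7–10 s: |-11| × 3 = 33 m
Total distance = 90 m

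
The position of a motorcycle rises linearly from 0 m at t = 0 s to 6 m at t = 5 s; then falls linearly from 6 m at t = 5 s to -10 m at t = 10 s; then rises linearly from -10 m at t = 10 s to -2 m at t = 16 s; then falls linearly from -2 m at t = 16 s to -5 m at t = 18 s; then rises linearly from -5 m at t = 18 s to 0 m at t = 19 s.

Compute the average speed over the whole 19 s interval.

2 m/s

Average speed = (total path length)/(elapsed time); on a piecewise-linear x-t graph the path length is Σ|Δx|.
0–5 s: |Δx| = |6 − 0| = 6 m
5–10 s: |Δx| = |-10 − 6| = 16 m
10–16 s: |Δx| = |-2 − -10| = 8 m
16–18 s: |Δx| = |-5 − -2| = 3 m
18–19 s: |Δx| = |0 − -5| = 5 m
Total path = 38 m; average speed = 38/19 = 2 m/s.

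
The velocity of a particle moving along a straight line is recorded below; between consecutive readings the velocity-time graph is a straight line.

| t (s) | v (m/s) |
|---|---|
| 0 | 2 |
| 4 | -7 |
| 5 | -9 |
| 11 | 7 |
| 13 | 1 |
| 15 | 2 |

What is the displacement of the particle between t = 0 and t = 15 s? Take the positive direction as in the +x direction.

-13 m

Displacement is the signed area under the v-t curve.
0–4 s: ½(2 + -7)(4) = -10 m
4–5 s: ½(-7 + -9)(1) = -8 m
5–11 s: ½(-9 + 7)(6) = -6 m
11–13 s: ½(7 + 1)(2) = 8 m
13–15 s: ½(1 + 2)(2) = 3 m
Net displacement = -13 m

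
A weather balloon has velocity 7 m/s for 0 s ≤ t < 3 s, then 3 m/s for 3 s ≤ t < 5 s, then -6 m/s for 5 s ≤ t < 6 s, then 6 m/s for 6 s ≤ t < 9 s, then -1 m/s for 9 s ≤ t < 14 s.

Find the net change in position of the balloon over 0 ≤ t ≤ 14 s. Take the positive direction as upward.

34 m

Net displacement equals the area under the velocity-time graph (areas below the axis count negative).
0–3 s: 7 × 3 = 21 m
3–5 s: 3 × 2 = 6 m
5–6 s: -6 × 1 = -6 m
6–9 s: 6 × 3 = 18 m
9–14 s: -1 × 5 = -5 m
Net displacement = 34 m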